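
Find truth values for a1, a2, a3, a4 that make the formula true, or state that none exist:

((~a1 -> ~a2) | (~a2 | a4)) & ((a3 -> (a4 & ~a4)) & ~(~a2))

a1 = True, a2 = True, a3 = False, a4 = False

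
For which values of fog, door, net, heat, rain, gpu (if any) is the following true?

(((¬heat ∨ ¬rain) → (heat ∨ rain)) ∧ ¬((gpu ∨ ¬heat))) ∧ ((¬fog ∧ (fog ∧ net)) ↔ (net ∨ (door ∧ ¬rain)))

fog = True, door = True, net = False, heat = True, rain = True, gpu = False

  ((¬heat ∨ ¬rain) → (heat ∨ rain)) ∧ ¬((gpu ∨ ¬heat)) = True
    (¬heat ∨ ¬rain) → (heat ∨ rain) = True
      ¬heat ∨ ¬rain = False
        ¬heat = False
        ¬rain = False
      heat ∨ rain = True
    ¬((gpu ∨ ¬heat)) = True
      gpu ∨ ¬heat = False
        ¬heat = False
  (¬fog ∧ (fog ∧ net)) ↔ (net ∨ (door ∧ ¬rain)) = True
    ¬fog ∧ (fog ∧ net) = False
      ¬fog = False
      fog ∧ net = False
    net ∨ (door ∧ ¬rain) = False
      door ∧ ¬rain = False
        ¬rain = False
Both conjuncts True, so the formula holds.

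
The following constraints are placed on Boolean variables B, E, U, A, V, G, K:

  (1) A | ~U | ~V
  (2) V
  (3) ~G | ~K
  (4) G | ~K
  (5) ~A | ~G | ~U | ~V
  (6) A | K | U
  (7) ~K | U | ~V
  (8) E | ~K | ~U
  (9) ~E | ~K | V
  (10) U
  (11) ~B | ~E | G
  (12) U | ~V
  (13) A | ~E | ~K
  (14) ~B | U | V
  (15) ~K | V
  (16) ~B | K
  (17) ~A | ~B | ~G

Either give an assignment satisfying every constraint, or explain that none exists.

Unit clause (V) forces V = True.
Unit clause (U) forces U = True.
In (A | ~U | ~V) only A is left, so A = True.
In (~A | ~G | ~U | ~V) only ~G is left, so G = False.
In (G | ~K) only ~K is left, so K = False.
In (~B | K) only ~B is left, so B = False.
Set E = False.
All clauses satisfied.

B = False, E = False, U = True, A = True, V = True, G = False, K = False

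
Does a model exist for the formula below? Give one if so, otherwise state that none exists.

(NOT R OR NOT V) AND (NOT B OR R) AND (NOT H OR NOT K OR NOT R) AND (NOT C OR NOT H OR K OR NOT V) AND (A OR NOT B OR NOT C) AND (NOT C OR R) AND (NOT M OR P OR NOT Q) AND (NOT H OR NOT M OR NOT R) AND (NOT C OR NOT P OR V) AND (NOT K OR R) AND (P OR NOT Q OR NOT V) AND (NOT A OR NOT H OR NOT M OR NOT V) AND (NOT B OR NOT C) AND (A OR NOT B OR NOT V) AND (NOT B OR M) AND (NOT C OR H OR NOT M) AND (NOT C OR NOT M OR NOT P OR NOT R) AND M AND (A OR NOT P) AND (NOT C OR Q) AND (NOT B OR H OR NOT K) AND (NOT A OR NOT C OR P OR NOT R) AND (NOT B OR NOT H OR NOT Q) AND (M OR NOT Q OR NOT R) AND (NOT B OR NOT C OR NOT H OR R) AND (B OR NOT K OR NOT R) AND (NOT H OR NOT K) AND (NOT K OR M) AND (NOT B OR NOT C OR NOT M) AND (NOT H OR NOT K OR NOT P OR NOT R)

K: False; R: False; Q: False; H: True; C: False; M: True; B: False; A: False; V: False; P: False

Unit clause (M) forces M = True.
Set K = False.
Set R = False.
  then (NOT B OR R) forces B = False.
  then (NOT C OR R) forces C = False.
Set Q = False.
Set H = True.
Set A = False.
  then (A OR NOT P) forces P = False.
Set V = False.
All clauses satisfied.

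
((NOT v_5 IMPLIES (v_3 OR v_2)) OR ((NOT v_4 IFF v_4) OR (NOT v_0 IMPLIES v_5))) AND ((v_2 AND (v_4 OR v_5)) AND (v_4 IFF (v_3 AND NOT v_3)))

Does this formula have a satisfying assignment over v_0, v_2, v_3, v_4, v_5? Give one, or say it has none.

v_0 = True, v_2 = True, v_3 = False, v_4 = False, v_5 = True

  (NOT v_5 IMPLIES (v_3 OR v_2)) OR ((NOT v_4 IFF v_4) OR (NOT v_0 IMPLIES v_5)) = True
    NOT v_5 IMPLIES (v_3 OR v_2) = True
      NOT v_5 = False
      v_3 OR v_2 = True
    (NOT v_4 IFF v_4) OR (NOT v_0 IMPLIES v_5) = True
      NOT v_4 IFF v_4 = False
        NOT v_4 = True
      NOT v_0 IMPLIES v_5 = True
        NOT v_0 = False
  (v_2 AND (v_4 OR v_5)) AND (v_4 IFF (v_3 AND NOT v_3)) = True
    v_2 AND (v_4 OR v_5) = True
      v_4 OR v_5 = True
    v_4 IFF (v_3 AND NOT v_3) = True
      v_3 AND NOT v_3 = False
        NOT v_3 = True
Both conjuncts True, so the formula holds.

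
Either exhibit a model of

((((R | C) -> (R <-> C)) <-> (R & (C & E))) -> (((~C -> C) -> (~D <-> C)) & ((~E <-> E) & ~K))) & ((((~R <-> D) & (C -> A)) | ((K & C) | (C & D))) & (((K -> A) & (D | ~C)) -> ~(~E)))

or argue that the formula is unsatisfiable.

A: True, D: True, C: False, E: True, R: False, K: True

  (((R | C) -> (R <-> C)) <-> (R & (C & E))) -> (((~C -> C) -> (~D <-> C)) & ((~E <-> E) & ~K)) = True
    ((R | C) -> (R <-> C)) <-> (R & (C & E)) = False
      (R | C) -> (R <-> C) = True
        R | C = False
        R <-> C = True
      R & (C & E) = False
        C & E = False
    ((~C -> C) -> (~D <-> C)) & ((~E <-> E) & ~K) = False
      (~C -> C) -> (~D <-> C) = True
        ~C -> C = False
          ~C = True
        ~D <-> C = True
          ~D = False
      (~E <-> E) & ~K = False
        ~E <-> E = False
          ~E = False
        ~K = False
  (((~R <-> D) & (C -> A)) | ((K & C) | (C & D))) & (((K -> A) & (D | ~C)) -> ~(~E)) = True
    ((~R <-> D) & (C -> A)) | ((K & C) | (C & D)) = True
      (~R <-> D) & (C -> A) = True
        ~R <-> D = True
          ~R = True
        C -> A = True
      (K & C) | (C & D) = False
        K & C = False
        C & D = False
    ((K -> A) & (D | ~C)) -> ~(~E) = True
      (K -> A) & (D | ~C) = True
        K -> A = True
        D | ~C = True
          ~C = True
      ~(~E) = True
        ~E = False
Both conjuncts True, so the formula holds.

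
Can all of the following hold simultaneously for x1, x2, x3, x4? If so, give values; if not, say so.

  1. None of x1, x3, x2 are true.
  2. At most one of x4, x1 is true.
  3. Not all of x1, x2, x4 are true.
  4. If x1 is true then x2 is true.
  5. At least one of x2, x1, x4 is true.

x1=F, x2=F, x3=F, x4=T

  (1) {x1, x3, x2}: 0 true — none ✓
  (2) {x4, x1}: 1 true — at most one ✓
  (3) {x1, x2, x4}: 1/3 true — not all ✓
  (4) x1=F ⇒ x2: vacuous ✓
  (5) {x2, x1, x4}: 1 true — at least one ✓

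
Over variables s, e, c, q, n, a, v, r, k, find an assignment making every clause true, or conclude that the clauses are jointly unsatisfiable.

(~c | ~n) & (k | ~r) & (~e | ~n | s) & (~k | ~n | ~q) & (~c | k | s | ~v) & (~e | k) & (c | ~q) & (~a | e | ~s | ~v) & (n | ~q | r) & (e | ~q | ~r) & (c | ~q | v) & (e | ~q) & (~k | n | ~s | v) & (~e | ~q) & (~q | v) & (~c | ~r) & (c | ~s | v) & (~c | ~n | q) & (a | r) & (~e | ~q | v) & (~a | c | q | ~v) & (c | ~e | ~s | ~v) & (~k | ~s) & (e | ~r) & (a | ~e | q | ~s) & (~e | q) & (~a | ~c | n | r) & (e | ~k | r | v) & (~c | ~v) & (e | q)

No satisfying assignment exists.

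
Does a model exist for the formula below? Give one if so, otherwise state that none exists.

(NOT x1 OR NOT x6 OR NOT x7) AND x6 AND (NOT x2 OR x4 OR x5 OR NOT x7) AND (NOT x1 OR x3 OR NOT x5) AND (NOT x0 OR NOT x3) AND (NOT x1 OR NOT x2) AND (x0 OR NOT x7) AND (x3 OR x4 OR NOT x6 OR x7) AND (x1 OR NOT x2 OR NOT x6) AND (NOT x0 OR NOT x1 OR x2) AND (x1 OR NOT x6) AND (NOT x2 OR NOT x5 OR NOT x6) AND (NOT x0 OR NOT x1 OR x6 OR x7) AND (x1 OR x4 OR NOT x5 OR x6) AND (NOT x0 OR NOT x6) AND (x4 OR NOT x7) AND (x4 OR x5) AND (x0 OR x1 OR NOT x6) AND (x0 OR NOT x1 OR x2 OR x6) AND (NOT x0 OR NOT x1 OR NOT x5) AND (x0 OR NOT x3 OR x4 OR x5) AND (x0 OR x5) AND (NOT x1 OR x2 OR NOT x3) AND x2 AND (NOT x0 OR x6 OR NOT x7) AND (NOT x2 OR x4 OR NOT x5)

Case x2 = True:
  (x6) forces x6 = True.
  (NOT x1 OR NOT x2) forces x1 = False.
  Clause (x1 OR NOT x2 OR NOT x6) is falsified — contradiction.
Case x2 = False:
  Clause (x2) is falsified — contradiction.
Both cases fail, so the formula is unsatisfiable.

UNSATISFIABLE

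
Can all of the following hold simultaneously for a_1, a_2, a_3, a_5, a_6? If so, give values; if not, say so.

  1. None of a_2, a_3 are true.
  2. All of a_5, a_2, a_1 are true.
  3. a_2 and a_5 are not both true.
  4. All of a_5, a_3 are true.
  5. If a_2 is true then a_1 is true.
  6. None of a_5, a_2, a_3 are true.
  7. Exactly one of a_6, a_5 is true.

Case a_2 = True:
  Constraint (1) is violated (a_2=T) — contradiction.
Case a_2 = False:
  Constraint (2) is violated (a_2=F) — contradiction.
Both cases fail — unsatisfiable.

No satisfying assignment exists.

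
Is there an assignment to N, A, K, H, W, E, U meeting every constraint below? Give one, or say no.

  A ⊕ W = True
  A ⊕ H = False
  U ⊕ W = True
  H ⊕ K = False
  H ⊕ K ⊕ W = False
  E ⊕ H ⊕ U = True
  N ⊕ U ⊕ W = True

N=F, A=T, K=T, H=T, W=F, E=T, U=T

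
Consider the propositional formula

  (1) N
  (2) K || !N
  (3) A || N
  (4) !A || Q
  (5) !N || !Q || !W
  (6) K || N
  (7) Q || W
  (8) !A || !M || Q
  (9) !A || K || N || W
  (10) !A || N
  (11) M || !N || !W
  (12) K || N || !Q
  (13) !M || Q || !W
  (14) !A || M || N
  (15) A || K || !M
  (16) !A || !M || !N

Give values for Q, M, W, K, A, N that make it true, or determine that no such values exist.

Q=T, M=F, W=F, K=T, A=T, N=T

Unit clause (N) forces N = True.
In (K || !N) only K is left, so K = True.
Try Q = False:
  (!A || Q) forces A = False.
  (Q || W) forces W = True.
  (M || !N || !W) forces M = True.
  clause (!M || Q || !W) is falsified — backtrack.
So Q = True.
  then (!N || !Q || !W) forces W = False.
Set M = False.
Set A = True.
All clauses satisfied.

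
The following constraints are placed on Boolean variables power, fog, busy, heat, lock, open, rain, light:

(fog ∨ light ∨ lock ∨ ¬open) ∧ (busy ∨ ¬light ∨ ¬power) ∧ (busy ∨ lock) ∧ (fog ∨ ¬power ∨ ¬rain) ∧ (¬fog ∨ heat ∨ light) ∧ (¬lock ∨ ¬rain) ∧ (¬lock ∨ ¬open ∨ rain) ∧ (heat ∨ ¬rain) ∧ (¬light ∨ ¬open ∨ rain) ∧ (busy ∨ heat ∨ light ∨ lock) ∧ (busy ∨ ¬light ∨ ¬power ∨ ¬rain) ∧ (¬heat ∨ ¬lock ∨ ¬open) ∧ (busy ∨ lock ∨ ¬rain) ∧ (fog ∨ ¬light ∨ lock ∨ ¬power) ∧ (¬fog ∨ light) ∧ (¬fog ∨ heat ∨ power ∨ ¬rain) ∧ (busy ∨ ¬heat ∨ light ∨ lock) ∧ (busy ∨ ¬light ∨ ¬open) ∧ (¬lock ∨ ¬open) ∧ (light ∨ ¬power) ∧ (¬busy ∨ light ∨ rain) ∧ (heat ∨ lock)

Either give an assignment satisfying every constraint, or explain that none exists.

Set power = True.
  then (light ∨ ¬power) forces light = True.
  then (busy ∨ ¬light ∨ ¬power) forces busy = True.
Set fog = True.
Set heat = True.
Set lock = False.
Set open = False.
Set rain = True.
All clauses satisfied.

power = True, fog = True, busy = True, heat = True, lock = False, open = False, rain = True, light = True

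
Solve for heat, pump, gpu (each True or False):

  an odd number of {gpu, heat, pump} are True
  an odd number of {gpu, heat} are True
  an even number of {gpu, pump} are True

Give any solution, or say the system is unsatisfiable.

heat: True; pump: False; gpu: False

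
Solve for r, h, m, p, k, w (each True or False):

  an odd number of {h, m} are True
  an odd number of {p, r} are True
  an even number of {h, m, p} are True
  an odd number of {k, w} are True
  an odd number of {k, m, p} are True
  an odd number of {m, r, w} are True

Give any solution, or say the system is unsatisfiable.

r = False, h = True, m = False, p = True, k = False, w = True

{h, m}: 1 true → odd ✓
{p, r}: 1 true → odd ✓
{h, m, p}: 2 true → even ✓
{k, w}: 1 true → odd ✓
{k, m, p}: 1 true → odd ✓
{m, r, w}: 1 true → odd ✓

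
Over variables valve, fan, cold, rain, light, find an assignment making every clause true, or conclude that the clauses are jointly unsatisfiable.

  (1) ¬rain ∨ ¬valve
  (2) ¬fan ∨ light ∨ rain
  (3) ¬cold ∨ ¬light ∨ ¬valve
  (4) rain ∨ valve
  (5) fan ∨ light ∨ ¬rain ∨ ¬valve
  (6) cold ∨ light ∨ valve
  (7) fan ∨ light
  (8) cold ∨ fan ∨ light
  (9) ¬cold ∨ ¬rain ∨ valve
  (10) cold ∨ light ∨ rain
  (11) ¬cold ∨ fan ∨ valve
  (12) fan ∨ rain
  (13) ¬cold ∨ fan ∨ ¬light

valve = True, fan = True, cold = False, rain = False, light = True

Set valve = True.
  then (¬rain ∨ ¬valve) forces rain = False.
  then (fan ∨ rain) forces fan = True.
  then (¬fan ∨ light ∨ rain) forces light = True.
  then (¬cold ∨ ¬light ∨ ¬valve) forces cold = False.
All clauses satisfied.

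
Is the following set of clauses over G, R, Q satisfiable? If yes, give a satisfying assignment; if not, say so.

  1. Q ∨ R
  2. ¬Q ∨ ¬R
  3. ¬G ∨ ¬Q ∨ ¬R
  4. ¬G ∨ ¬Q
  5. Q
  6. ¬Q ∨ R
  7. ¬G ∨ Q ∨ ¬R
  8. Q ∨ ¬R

Unsatisfiable — no assignment works.

Case Q = True:
  (¬Q ∨ ¬R) forces R = False.
  Clause (¬Q ∨ R) is falsified — contradiction.
Case Q = False:
  Clause (Q) is falsified — contradiction.
Both cases fail, so the formula is unsatisfiable.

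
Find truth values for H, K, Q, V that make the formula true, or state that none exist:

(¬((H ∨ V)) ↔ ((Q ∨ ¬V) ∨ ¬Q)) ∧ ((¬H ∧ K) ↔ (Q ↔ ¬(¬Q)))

H: False; K: True; Q: True; V: False

  ¬((H ∨ V)) ↔ ((Q ∨ ¬V) ∨ ¬Q) = True
    ¬((H ∨ V)) = True
      H ∨ V = False
    (Q ∨ ¬V) ∨ ¬Q = True
      Q ∨ ¬V = True
        ¬V = True
      ¬Q = False
  (¬H ∧ K) ↔ (Q ↔ ¬(¬Q)) = True
    ¬H ∧ K = True
      ¬H = True
    Q ↔ ¬(¬Q) = True
      ¬(¬Q) = True
        ¬Q = False
Both conjuncts True, so the formula holds.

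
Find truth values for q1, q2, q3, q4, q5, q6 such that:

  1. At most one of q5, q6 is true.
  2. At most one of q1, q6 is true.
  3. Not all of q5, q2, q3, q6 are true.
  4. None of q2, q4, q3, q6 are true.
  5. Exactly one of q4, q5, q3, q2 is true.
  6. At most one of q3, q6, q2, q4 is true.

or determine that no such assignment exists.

q1 = True; q2 = False; q3 = False; q4 = False; q5 = True; q6 = False

  (1) {q5, q6}: 1 true — at most one ✓
  (2) {q1, q6}: 1 true — at most one ✓
  (3) {q5, q2, q3, q6}: 1/4 true — not all ✓
  (4) {q2, q4, q3, q6}: 0 true — none ✓
  (5) {q4, q5, q3, q2}: 1 true — exactly one ✓
  (6) {q3, q6, q2, q4}: 0 true — at most one ✓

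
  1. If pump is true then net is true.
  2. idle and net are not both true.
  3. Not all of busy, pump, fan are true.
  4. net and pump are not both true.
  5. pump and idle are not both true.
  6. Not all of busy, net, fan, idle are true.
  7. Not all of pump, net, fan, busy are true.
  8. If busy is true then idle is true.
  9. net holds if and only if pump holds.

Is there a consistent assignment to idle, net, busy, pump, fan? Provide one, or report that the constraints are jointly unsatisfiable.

idle=T, net=F, busy=F, pump=F, fan=T

  (1) pump=F ⇒ net: vacuous ✓
  (2) idle=T, net=F — not both ✓
  (3) {busy, pump, fan}: 1/3 true — not all ✓
  (4) net=F, pump=F — not both ✓
  (5) pump=F, idle=T — not both ✓
  (6) {busy, net, fan, idle}: 2/4 true — not all ✓
  (7) {pump, net, fan, busy}: 1/4 true — not all ✓
  (8) busy=F ⇒ idle: vacuous ✓
  (9) net=F, pump=F — same ✓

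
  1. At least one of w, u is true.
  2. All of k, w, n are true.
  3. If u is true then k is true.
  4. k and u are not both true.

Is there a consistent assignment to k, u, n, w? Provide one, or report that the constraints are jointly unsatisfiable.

k = True, u = False, n = True, w = True

  (1) {w, u}: 1 true — at least one ✓
  (2) {k, w, n}: all 3 true ✓
  (3) u=F ⇒ k: vacuous ✓
  (4) k=T, u=F — not both ✓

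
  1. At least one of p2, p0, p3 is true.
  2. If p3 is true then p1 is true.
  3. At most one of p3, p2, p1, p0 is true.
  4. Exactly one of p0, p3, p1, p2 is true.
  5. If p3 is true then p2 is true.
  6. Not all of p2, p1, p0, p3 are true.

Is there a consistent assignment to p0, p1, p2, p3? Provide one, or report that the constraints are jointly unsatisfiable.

p0=F; p1=F; p2=T; p3=F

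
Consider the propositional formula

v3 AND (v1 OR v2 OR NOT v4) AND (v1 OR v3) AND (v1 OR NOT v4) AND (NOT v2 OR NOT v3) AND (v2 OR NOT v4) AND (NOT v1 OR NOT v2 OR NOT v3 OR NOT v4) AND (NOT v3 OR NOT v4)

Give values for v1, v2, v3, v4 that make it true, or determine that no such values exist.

Unit clause (v3) forces v3 = True.
In (NOT v2 OR NOT v3) only NOT v2 is left, so v2 = False.
In (v2 OR NOT v4) only NOT v4 is left, so v4 = False.
Set v1 = True.
Check each clause:
  (v3): v3 holds.
  (v1 OR v2 OR NOT v4): v1 holds.
  (v1 OR v3): v1 holds.
  (v1 OR NOT v4): v1 holds.
  (NOT v2 OR NOT v3): NOT v2 holds.
  (v2 OR NOT v4): NOT v4 holds.
  (NOT v1 OR NOT v2 OR NOT v3 OR NOT v4): NOT v2 holds.
  (NOT v3 OR NOT v4): NOT v4 holds.
All clauses satisfied.

v1=T; v2=F; v3=T; v4=F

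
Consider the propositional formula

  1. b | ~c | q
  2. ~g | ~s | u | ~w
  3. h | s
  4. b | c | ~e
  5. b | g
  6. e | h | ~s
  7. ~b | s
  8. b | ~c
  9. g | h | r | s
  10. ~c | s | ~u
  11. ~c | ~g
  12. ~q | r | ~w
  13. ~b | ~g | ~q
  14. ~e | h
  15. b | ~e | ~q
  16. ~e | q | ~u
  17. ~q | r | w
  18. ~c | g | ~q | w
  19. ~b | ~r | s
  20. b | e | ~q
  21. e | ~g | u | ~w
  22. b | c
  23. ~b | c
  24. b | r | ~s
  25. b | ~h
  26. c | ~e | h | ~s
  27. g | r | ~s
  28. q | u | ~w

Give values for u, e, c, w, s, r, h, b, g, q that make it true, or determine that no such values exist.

u = True, e = False, c = True, w = True, s = True, r = True, h = True, b = True, g = False, q = True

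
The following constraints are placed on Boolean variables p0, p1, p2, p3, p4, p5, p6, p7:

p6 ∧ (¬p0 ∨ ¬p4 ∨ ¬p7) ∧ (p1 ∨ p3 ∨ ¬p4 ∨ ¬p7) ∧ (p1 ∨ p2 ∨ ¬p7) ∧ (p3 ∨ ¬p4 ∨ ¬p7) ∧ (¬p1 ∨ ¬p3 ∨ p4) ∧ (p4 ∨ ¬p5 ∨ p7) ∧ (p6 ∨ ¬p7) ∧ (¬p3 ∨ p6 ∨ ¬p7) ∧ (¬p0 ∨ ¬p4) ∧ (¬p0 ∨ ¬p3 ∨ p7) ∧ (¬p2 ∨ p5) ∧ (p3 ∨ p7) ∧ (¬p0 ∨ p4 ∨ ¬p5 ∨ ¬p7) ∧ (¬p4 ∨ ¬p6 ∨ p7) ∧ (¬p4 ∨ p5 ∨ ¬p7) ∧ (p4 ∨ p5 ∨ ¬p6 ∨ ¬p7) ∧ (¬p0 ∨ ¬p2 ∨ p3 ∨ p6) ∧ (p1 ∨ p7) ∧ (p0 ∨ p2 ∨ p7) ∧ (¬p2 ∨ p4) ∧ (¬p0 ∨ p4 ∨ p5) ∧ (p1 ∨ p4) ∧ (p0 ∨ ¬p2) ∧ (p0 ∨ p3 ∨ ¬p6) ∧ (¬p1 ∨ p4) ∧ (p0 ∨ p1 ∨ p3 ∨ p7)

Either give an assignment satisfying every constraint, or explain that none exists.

p0: False, p1: True, p2: False, p3: True, p4: True, p5: True, p6: True, p7: True

Unit clause (p6) forces p6 = True.
Try p0 = True:
  (¬p0 ∨ ¬p4) forces p4 = False.
  (¬p2 ∨ p4) forces p2 = False.
  (¬p0 ∨ p4 ∨ p5) forces p5 = True.
  (p4 ∨ ¬p5 ∨ p7) forces p7 = True.
  clause (¬p0 ∨ p4 ∨ ¬p5 ∨ ¬p7) is falsified — backtrack.
So p0 = False.
  then (p0 ∨ ¬p2) forces p2 = False.
  then (p0 ∨ p3 ∨ ¬p6) forces p3 = True.
  then (p0 ∨ p2 ∨ p7) forces p7 = True.
  then (p1 ∨ p2 ∨ ¬p7) forces p1 = True.
  then (¬p1 ∨ ¬p3 ∨ p4) forces p4 = True.
  then (¬p4 ∨ p5 ∨ ¬p7) forces p5 = True.
All clauses satisfied.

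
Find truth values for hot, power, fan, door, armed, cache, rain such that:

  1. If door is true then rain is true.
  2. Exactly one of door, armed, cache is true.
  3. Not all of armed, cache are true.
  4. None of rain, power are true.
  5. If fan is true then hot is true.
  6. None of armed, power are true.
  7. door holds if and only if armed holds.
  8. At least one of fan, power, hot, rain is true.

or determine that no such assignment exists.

hot: True, power: False, fan: False, door: False, armed: False, cache: True, rain: False

  (1) door=F ⇒ rain: vacuous ✓
  (2) {door, armed, cache}: 1 true — exactly one ✓
  (3) {armed, cache}: 1/2 true — not all ✓
  (4) {rain, power}: 0 true — none ✓
  (5) fan=F ⇒ hot: vacuous ✓
  (6) {armed, power}: 0 true — none ✓
  (7) door=F, armed=F — same ✓
  (8) {fan, power, hot, rain}: 1 true — at least one ✓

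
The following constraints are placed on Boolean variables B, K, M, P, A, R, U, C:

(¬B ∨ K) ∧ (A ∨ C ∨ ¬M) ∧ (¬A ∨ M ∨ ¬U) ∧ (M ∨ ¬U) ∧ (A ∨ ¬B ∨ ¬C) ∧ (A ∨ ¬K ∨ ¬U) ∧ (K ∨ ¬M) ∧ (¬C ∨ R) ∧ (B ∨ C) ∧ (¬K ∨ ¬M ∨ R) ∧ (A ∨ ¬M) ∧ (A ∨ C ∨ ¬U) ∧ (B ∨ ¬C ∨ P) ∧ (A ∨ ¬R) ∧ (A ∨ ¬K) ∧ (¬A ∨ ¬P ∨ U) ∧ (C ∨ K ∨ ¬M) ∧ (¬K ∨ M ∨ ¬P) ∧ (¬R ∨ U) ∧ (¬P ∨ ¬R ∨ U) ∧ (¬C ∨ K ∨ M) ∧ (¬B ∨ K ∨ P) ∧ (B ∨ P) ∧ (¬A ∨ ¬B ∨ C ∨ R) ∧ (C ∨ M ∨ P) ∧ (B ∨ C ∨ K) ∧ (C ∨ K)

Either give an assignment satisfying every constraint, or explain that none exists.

B: True, K: True, M: True, P: False, A: True, R: True, U: True, C: True

Set B = True.
  then (¬B ∨ K) forces K = True.
  then (A ∨ ¬K) forces A = True.
Try M = False:
  (¬A ∨ M ∨ ¬U) forces U = False.
  (¬A ∨ ¬P ∨ U) forces P = False.
  (¬R ∨ U) forces R = False.
  (¬C ∨ R) forces C = False.
  clause (¬A ∨ ¬B ∨ C ∨ R) is falsified — backtrack.
So M = True.
  then (¬K ∨ ¬M ∨ R) forces R = True.
  then (¬R ∨ U) forces U = True.
Set P = False.
Set C = True.
All clauses satisfied.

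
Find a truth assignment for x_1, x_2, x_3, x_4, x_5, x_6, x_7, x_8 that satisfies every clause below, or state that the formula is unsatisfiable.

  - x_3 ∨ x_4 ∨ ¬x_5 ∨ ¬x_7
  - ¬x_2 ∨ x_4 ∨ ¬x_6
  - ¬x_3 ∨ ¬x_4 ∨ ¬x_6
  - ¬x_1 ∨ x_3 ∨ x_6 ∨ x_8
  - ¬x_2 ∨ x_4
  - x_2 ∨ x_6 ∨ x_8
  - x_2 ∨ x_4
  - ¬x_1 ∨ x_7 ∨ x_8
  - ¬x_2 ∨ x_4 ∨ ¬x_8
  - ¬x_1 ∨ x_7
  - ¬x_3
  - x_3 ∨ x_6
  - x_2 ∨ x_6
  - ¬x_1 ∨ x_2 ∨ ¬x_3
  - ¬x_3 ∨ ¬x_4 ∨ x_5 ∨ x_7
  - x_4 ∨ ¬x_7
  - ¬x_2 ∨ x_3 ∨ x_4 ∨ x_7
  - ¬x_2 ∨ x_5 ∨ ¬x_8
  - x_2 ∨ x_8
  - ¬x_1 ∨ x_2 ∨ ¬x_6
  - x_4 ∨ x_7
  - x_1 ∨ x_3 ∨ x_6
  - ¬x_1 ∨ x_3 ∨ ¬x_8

x_1 = False, x_2 = True, x_3 = False, x_4 = True, x_5 = True, x_6 = True, x_7 = True, x_8 = True

Unit clause (¬x_3) forces x_3 = False.
In (x_3 ∨ x_6) only x_6 is left, so x_6 = True.
Set x_1 = False.
Set x_2 = True.
  then (¬x_2 ∨ x_4 ∨ ¬x_6) forces x_4 = True.
Set x_5 = True.
Set x_7 = True.
Set x_8 = True.
All clauses satisfied.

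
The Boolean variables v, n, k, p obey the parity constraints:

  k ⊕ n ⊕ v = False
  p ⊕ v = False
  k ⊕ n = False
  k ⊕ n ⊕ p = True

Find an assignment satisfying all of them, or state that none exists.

Adding constraints 1, 2, 4 mod 2: every variable appears an even number of times on the left, so the left side is 0.
But the right sides sum to 1 (mod 2). 0 ≠ 1 — the system is inconsistent.

The formula is unsatisfiable.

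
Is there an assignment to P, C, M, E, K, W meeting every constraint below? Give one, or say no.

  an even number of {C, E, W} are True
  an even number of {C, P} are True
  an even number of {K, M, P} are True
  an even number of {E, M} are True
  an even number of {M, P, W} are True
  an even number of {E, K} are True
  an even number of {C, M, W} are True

P: False, C: False, M: True, E: True, K: True, W: True

{C, E, W}: 2 true → even ✓
{C, P}: 0 true → even ✓
{K, M, P}: 2 true → even ✓
{E, M}: 2 true → even ✓
{M, P, W}: 2 true → even ✓
{E, K}: 2 true → even ✓
{C, M, W}: 2 true → even ✓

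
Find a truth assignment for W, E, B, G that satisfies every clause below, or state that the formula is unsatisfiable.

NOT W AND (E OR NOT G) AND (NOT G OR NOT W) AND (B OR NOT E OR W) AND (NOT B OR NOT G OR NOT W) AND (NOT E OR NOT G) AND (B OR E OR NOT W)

W = False; E = False; B = True; G = False

Unit clause (NOT W) forces W = False.
Set E = False.
  then (E OR NOT G) forces G = False.
Set B = True.
Check each clause:
  (NOT W): NOT W holds.
  (E OR NOT G): NOT G holds.
  (NOT G OR NOT W): NOT G holds.
  (B OR NOT E OR W): B holds.
  (NOT B OR NOT G OR NOT W): NOT G holds.
  (NOT E OR NOT G): NOT E holds.
  (B OR E OR NOT W): B holds.
All clauses satisfied.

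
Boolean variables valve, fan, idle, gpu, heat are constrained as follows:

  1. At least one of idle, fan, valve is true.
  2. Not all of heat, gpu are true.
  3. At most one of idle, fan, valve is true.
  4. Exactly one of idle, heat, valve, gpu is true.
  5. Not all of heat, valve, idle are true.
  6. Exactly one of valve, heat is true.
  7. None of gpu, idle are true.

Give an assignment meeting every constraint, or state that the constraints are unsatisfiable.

valve = False; fan = True; idle = False; gpu = False; heat = True

  (1) {idle, fan, valve}: 1 true — at least one ✓
  (2) {heat, gpu}: 1/2 true — not all ✓
  (3) {idle, fan, valve}: 1 true — at most one ✓
  (4) {idle, heat, valve, gpu}: 1 true — exactly one ✓
  (5) {heat, valve, idle}: 1/3 true — not all ✓
  (6) {valve, heat}: 1 true — exactly one ✓
  (7) {gpu, idle}: 0 true — none ✓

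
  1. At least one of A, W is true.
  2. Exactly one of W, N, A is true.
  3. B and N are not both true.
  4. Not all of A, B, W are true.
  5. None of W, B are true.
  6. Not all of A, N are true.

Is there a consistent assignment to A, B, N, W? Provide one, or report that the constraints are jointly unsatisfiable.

A: True, B: False, N: False, W: False

  (1) {A, W}: 1 true — at least one ✓
  (2) {W, N, A}: 1 true — exactly one ✓
  (3) B=F, N=F — not both ✓
  (4) {A, B, W}: 1/3 true — not all ✓
  (5) {W, B}: 0 true — none ✓
  (6) {A, N}: 1/2 true — not all ✓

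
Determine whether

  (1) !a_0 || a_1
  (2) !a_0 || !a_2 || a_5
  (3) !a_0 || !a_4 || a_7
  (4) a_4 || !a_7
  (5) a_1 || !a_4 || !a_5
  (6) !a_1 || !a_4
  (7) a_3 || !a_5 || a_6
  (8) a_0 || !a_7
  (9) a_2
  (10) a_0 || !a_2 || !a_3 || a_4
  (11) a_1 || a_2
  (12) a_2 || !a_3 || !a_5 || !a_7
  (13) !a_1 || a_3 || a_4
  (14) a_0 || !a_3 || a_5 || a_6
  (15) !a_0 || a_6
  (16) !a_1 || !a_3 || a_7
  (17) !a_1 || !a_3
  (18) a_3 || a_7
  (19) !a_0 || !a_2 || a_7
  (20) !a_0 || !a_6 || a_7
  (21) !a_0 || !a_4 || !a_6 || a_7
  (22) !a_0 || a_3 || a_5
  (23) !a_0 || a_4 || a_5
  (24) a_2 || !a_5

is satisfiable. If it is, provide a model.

a_0=F, a_1=F, a_2=T, a_3=T, a_4=T, a_5=F, a_6=T, a_7=F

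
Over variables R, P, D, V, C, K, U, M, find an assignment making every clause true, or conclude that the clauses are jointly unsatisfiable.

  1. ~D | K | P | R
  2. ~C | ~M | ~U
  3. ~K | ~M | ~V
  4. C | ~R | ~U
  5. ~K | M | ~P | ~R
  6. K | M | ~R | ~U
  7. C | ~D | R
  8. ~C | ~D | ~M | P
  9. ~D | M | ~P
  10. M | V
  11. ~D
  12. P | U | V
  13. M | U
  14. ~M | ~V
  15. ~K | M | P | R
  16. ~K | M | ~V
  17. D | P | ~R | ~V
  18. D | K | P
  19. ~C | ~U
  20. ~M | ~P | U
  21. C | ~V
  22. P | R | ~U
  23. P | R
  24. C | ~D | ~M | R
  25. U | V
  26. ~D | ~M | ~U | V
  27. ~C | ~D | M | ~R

R: False, P: True, D: False, V: False, C: False, K: True, U: True, M: True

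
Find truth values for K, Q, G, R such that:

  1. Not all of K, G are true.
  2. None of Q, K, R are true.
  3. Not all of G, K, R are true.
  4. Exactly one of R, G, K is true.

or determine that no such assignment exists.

K = False, Q = False, G = True, R = False

  (1) {K, G}: 1/2 true — not all ✓
  (2) {Q, K, R}: 0 true — none ✓
  (3) {G, K, R}: 1/3 true — not all ✓
  (4) {R, G, K}: 1 true — exactly one ✓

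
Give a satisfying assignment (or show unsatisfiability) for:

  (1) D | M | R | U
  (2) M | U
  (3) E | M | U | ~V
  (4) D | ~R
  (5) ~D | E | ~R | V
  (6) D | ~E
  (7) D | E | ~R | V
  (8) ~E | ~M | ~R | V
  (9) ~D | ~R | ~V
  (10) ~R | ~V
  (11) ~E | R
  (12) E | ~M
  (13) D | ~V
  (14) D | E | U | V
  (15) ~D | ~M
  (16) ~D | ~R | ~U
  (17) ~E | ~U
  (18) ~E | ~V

Try M = True:
  (E | ~M) forces E = True.
  (D | ~E) forces D = True.
  clause (~D | ~M) is falsified — backtrack.
So M = False.
  then (M | U) forces U = True.
  then (~E | ~U) forces E = False.
Set V = True.
  then (~R | ~V) forces R = False.
  then (D | ~V) forces D = True.
All clauses satisfied.

M = False; U = True; V = True; D = True; R = False; E = False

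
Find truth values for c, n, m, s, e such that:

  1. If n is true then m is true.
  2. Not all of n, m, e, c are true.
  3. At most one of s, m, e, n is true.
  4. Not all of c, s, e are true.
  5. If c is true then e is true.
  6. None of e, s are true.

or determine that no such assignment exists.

c: False, n: False, m: True, s: False, e: False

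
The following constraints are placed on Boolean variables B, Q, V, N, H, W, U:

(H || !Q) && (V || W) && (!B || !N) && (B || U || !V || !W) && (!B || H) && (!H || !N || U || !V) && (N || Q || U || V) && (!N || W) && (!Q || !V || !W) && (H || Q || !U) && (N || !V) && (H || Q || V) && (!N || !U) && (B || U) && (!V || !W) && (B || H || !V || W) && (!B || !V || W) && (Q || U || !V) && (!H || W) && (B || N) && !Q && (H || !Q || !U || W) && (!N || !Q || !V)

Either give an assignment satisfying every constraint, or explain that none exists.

Unit clause (!Q) forces Q = False.
Try B = False:
  (B || U) forces U = True.
  (H || Q || !U) forces H = True.
  (!N || !U) forces N = False.
  clause (B || N) is falsified — backtrack.
So B = True.
  then (!B || !N) forces N = False.
  then (!B || H) forces H = True.
  then (N || !V) forces V = False.
  then (!H || W) forces W = True.
  then (N || Q || U || V) forces U = True.
All clauses satisfied.

B = True, Q = False, V = False, N = False, H = True, W = True, U = True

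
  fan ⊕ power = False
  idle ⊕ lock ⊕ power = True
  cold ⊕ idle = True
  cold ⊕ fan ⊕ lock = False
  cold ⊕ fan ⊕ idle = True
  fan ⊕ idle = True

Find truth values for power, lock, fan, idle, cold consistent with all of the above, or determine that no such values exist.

power = False, lock = False, fan = False, idle = True, cold = False

fan ⊕ power = F ⊕ F = False ✓
idle ⊕ lock ⊕ power = T ⊕ F ⊕ F = True ✓
cold ⊕ idle = F ⊕ T = True ✓
cold ⊕ fan ⊕ lock = F ⊕ F ⊕ F = False ✓
cold ⊕ fan ⊕ idle = F ⊕ F ⊕ T = True ✓
fan ⊕ idle = F ⊕ T = True ✓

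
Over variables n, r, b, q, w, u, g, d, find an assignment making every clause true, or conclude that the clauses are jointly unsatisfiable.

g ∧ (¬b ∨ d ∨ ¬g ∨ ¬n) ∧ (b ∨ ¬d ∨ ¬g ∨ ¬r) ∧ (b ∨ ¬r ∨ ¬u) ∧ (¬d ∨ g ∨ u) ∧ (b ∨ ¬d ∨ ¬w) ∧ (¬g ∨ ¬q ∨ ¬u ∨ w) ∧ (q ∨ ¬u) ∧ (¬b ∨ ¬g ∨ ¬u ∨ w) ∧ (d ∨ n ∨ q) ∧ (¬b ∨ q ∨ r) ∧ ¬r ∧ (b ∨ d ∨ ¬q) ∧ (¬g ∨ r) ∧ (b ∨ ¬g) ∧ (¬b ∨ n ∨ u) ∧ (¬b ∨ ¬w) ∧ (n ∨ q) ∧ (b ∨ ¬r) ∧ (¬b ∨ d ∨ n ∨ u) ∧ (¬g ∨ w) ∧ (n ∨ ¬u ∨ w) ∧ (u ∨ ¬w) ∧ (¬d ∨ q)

Case r = True:
  Clause (¬r) is falsified — contradiction.
Case r = False:
  (g) forces g = True.
  Clause (¬g ∨ r) is falsified — contradiction.
Both cases fail, so the formula is unsatisfiable.

Unsatisfiable — no assignment works.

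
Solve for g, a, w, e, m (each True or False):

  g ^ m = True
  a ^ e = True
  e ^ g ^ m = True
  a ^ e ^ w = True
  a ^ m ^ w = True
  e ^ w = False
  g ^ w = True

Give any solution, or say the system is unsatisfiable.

g = True; a = True; w = False; e = False; m = False

g ^ m = T ^ F = True ✓
a ^ e = T ^ F = True ✓
e ^ g ^ m = F ^ T ^ F = True ✓
a ^ e ^ w = T ^ F ^ F = True ✓
a ^ m ^ w = T ^ F ^ F = True ✓
e ^ w = F ^ F = False ✓
g ^ w = T ^ F = True ✓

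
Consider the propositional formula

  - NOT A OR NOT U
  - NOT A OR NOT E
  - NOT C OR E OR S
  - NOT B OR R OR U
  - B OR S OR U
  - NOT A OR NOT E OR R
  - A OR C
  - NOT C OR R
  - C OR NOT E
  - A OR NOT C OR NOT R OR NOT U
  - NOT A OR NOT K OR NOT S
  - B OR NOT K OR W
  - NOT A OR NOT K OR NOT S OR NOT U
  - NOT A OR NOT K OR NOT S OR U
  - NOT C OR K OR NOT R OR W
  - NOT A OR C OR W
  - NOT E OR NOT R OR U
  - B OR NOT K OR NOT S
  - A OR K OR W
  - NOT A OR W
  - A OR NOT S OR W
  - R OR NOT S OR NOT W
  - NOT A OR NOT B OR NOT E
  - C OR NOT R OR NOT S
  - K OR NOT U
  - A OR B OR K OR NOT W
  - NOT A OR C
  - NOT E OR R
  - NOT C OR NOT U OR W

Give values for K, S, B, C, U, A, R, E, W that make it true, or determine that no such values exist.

K: False, S: True, B: False, C: True, U: False, A: True, R: True, E: False, W: True

Set K = False.
  then (K OR NOT U) forces U = False.
Set S = True.
Set B = False.
Try C = False:
  (A OR C) forces A = True.
  clause (NOT A OR C) is falsified — backtrack.
So C = True.
  then (NOT C OR R) forces R = True.
  then (NOT C OR K OR NOT R OR W) forces W = True.
  then (NOT E OR NOT R OR U) forces E = False.
  then (A OR B OR K OR NOT W) forces A = True.
All clauses satisfied.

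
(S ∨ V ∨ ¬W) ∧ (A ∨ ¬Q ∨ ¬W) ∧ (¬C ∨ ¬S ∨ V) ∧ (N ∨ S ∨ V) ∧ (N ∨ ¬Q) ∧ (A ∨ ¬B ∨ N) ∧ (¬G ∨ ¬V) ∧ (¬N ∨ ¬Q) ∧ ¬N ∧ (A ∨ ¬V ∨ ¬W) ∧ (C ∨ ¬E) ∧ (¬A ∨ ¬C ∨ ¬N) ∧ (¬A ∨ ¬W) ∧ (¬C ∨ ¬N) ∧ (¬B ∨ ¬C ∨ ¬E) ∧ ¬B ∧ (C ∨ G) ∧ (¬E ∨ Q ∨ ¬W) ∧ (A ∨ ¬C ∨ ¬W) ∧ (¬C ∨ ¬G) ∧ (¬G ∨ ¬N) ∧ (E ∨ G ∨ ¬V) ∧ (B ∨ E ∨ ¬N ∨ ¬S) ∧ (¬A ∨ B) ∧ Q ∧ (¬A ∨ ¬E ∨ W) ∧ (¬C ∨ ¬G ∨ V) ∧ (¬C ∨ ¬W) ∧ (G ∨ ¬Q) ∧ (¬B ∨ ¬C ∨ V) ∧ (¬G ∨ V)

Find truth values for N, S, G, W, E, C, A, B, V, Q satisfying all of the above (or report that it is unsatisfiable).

Case N = True:
  Clause (¬N) is falsified — contradiction.
Case N = False:
  (N ∨ ¬Q) forces Q = False.
  Clause (Q) is falsified — contradiction.
Both cases fail, so the formula is unsatisfiable.

UNSATISFIABLE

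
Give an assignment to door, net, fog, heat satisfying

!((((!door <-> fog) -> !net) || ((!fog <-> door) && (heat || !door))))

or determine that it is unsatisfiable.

door = True; net = True; fog = False; heat = False

  !((((!door <-> fog) -> !net) || ((!fog <-> door) && (heat || !door)))) = True
    ((!door <-> fog) -> !net) || ((!fog <-> door) && (heat || !door)) = False
      (!door <-> fog) -> !net = False
        !door <-> fog = True
          !door = False
        !net = False
      (!fog <-> door) && (heat || !door) = False
        !fog <-> door = True
          !fog = True
        heat || !door = False
          !door = False
The formula evaluates to True.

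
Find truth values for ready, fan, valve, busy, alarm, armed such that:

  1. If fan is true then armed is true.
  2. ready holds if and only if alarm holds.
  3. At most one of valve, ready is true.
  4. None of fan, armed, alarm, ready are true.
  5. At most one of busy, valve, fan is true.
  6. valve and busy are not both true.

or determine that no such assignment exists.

ready = False, fan = False, valve = False, busy = True, alarm = False, armed = False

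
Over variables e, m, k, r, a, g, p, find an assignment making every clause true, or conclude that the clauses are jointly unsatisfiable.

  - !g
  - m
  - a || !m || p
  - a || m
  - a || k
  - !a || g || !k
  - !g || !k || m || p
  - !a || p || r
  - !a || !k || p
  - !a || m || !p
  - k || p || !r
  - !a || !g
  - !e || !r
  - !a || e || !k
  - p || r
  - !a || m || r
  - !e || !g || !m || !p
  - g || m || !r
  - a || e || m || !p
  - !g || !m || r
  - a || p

Unit clause (!g) forces g = False.
Unit clause (m) forces m = True.
Set e = True.
  then (!e || !r) forces r = False.
  then (p || r) forces p = True.
Set k = False.
  then (a || k) forces a = True.
All clauses satisfied.

e: True; m: True; k: False; r: False; a: True; g: False; p: True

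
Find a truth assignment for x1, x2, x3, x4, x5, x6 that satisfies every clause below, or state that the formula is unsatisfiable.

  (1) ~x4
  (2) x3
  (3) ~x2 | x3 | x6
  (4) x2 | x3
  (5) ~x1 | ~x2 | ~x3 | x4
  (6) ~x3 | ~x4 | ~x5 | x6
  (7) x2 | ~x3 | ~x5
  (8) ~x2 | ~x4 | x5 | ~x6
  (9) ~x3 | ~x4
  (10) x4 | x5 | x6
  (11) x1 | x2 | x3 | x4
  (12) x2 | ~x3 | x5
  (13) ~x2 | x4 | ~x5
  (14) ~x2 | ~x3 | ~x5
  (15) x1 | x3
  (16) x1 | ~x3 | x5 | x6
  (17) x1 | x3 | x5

x1=F; x2=T; x3=T; x4=F; x5=F; x6=T

Unit clause (~x4) forces x4 = False.
Unit clause (x3) forces x3 = True.
Try x1 = True:
  (~x1 | ~x2 | ~x3 | x4) forces x2 = False.
  (x2 | ~x3 | ~x5) forces x5 = False.
  clause (x2 | ~x3 | x5) is falsified — backtrack.
So x1 = False.
Try x2 = False:
  (x2 | ~x3 | ~x5) forces x5 = False.
  clause (x2 | ~x3 | x5) is falsified — backtrack.
So x2 = True.
  then (~x2 | x4 | ~x5) forces x5 = False.
  then (x1 | ~x3 | x5 | x6) forces x6 = True.
All clauses satisfied.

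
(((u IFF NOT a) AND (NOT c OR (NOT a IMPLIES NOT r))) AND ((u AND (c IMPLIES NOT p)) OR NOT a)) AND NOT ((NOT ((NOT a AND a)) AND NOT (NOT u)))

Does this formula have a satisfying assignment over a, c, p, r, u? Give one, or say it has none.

Case a = True: the formula simplifies to (NOT u AND (u AND (c IMPLIES NOT p))) AND NOT (NOT (NOT u)).
  u = True: the conjunct NOT u is False.
  u = False: the conjunct u is False.
Case a = False: the formula simplifies to (u AND (NOT c OR NOT r)) AND NOT (NOT (NOT u)).
  u = True: the conjunct NOT (NOT (NOT u)) becomes NOT (NOT False) = False.
  u = False: the conjunct u is False.
Both cases fail — unsatisfiable.

Unsatisfiable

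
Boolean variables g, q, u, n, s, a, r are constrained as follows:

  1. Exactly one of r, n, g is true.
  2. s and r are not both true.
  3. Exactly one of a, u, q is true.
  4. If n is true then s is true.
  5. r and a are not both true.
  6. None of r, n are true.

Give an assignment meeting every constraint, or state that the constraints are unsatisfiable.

g = True, q = True, u = False, n = False, s = True, a = False, r = False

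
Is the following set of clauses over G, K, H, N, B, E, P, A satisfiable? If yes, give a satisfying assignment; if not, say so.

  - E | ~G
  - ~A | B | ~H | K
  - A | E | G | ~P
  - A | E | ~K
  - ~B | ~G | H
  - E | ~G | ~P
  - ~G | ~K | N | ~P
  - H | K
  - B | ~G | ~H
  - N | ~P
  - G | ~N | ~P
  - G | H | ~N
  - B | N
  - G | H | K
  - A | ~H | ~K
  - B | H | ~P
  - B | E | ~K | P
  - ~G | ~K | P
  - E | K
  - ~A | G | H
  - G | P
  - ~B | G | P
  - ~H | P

G=T, K=F, H=T, N=T, B=T, E=T, P=T, A=T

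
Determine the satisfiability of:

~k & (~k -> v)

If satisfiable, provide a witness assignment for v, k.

v: True, k: False

  ~k = True
  ~k -> v = True
    ~k = True
Both conjuncts True, so the formula holds.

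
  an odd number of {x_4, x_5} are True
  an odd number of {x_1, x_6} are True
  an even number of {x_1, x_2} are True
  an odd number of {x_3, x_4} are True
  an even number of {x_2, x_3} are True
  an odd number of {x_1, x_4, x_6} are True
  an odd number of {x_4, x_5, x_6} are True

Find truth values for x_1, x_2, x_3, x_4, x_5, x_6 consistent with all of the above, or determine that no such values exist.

x_1=T, x_2=T, x_3=T, x_4=F, x_5=T, x_6=F

{x_4, x_5}: 1 true → odd ✓
{x_1, x_6}: 1 true → odd ✓
{x_1, x_2}: 2 true → even ✓
{x_3, x_4}: 1 true → odd ✓
{x_2, x_3}: 2 true → even ✓
{x_1, x_4, x_6}: 1 true → odd ✓
{x_4, x_5, x_6}: 1 true → odd ✓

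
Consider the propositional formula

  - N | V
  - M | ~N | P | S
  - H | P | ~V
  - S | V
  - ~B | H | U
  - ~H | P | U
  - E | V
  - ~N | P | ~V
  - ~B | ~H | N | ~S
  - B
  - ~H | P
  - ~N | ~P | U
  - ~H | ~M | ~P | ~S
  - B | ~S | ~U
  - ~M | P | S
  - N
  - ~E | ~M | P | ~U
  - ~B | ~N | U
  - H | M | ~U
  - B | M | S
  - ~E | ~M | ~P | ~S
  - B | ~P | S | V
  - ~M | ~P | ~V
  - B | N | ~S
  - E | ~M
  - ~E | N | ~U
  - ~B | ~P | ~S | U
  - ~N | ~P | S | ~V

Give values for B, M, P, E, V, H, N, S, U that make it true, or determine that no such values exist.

B=T; M=F; P=T; E=T; V=T; H=T; N=T; S=T; U=T

Unit clause (B) forces B = True.
Unit clause (N) forces N = True.
In (~B | ~N | U) only U is left, so U = True.
Set M = False.
  then (H | M | ~U) forces H = True.
  then (~H | P) forces P = True.
Set E = True.
Set V = True.
  then (~N | ~P | S | ~V) forces S = True.
All clauses satisfied.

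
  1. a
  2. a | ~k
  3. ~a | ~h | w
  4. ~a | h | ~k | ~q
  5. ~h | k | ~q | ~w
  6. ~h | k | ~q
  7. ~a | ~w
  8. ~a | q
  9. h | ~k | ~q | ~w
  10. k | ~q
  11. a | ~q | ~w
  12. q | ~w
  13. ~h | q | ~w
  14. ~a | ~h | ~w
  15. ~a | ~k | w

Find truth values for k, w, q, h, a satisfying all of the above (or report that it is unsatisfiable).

The formula is unsatisfiable.

Case a = True:
  (~a | ~w) forces w = False.
  (~a | ~h | w) forces h = False.
  (~a | q) forces q = True.
  (~a | h | ~k | ~q) forces k = False.
  Clause (k | ~q) is falsified — contradiction.
Case a = False:
  Clause (a) is falsified — contradiction.
Both cases fail, so the formula is unsatisfiable.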